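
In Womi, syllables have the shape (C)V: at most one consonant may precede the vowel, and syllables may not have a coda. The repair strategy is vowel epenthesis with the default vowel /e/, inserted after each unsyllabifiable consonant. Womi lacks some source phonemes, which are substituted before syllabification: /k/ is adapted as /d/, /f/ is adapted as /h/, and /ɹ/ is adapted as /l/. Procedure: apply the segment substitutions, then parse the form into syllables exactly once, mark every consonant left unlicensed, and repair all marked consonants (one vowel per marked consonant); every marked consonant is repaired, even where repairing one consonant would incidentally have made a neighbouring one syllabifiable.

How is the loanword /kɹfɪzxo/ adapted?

delehɪzexo

Substitution: /k/ → /d/, /ɹ/ → /l/, /f/ → /h/, giving /dlhɪzxo/.
Under (C)V, the unsyllabifiable consonants are /d/, /l/, /z/ (no codas are permitted; onsets are limited to one consonant).
Inserting the epenthetic vowel yields /d/ → /de/, /l/ → /le/, /z/ → /ze/.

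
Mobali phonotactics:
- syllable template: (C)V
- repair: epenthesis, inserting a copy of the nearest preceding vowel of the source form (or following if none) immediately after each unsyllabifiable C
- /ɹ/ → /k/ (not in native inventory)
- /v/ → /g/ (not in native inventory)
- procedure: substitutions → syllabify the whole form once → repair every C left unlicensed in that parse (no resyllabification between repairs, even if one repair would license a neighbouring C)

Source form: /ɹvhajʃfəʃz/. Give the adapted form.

kagahajaʃafəʃəzə

Substitution: /ɹ/ → /k/, /v/ → /g/, giving /kghajʃfəʃz/.
Under (C)V, the unsyllabifiable consonants are /k/, /g/, /j/, /ʃ/, /ʃ/, /z/ (no codas are permitted; onsets are limited to one consonant).
Epenthesis after each stranded consonant: /k/ → /ka/, /g/ → /ga/, /j/ → /ja/, /ʃ/ → /ʃa/, /ʃ/ → /ʃə/, /z/ → /zə/.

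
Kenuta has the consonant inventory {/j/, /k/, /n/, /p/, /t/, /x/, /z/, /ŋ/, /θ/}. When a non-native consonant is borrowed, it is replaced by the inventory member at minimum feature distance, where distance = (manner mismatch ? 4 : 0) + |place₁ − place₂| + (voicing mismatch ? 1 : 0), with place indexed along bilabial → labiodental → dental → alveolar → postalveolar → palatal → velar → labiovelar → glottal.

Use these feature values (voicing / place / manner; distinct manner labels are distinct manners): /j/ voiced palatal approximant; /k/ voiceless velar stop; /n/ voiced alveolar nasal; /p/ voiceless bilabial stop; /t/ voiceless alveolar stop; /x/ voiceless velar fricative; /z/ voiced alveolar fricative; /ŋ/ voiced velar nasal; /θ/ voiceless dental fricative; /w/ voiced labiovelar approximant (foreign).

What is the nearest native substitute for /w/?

/j/ is closest: same manner (approximant), place distance 2 (labiovelar→palatal), same voicing; total 2. Next closest is /ŋ/ at distance 5.

j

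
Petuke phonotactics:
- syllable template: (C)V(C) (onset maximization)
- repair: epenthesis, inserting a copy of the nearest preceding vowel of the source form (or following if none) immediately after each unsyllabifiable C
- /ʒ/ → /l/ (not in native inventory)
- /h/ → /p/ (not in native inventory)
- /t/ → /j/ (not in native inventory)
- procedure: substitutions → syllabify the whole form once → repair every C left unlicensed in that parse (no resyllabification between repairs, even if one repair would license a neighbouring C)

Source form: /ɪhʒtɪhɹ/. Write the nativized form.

Substitution: /h/ → /p/, /ʒ/ → /l/, /t/ → /j/, giving /ɪpljɪpɹ/.
Under (C)V(C), the unsyllabifiable consonants are /l/, /ɹ/ (at most one coda consonant is licensed; onsets are limited to one consonant).
Epenthesis after each stranded consonant: /l/ → /lɪ/, /ɹ/ → /ɹɪ/.

ɪplɪjɪpɹɪ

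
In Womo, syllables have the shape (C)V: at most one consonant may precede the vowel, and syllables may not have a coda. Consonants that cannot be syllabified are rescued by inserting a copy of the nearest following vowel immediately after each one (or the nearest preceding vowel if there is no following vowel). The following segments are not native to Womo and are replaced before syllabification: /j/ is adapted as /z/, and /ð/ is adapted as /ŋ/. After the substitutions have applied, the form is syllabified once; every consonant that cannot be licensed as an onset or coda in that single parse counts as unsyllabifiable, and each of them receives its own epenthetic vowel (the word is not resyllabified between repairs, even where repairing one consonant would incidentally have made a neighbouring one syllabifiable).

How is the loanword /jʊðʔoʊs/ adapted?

zʊŋoʔoʊsʊ

Substitution: /j/ → /z/, /ð/ → /ŋ/, giving /zʊŋʔoʊs/.
Under (C)V, the unsyllabifiable consonants are /ŋ/, /s/ (no codas are permitted; onsets are limited to one consonant).
Each unlicensed consonant becomes the onset of a new syllable: /ŋ/ → /ŋo/, /s/ → /sʊ/.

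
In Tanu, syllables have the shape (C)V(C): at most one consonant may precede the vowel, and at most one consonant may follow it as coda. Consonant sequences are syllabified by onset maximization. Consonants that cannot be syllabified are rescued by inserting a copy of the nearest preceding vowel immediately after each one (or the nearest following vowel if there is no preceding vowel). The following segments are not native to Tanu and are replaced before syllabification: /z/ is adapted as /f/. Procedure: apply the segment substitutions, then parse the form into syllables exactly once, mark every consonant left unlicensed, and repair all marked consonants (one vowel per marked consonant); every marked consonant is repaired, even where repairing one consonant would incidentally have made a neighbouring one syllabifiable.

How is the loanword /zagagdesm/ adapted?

fagagdesme

Substitution: /z/ → /f/, giving /fagagdesm/.
Syllabifying with onset maximization leaves /m/ stranded (at most one coda consonant is licensed; onsets are limited to one consonant).
Inserting the epenthetic vowel yields /m/ → /me/.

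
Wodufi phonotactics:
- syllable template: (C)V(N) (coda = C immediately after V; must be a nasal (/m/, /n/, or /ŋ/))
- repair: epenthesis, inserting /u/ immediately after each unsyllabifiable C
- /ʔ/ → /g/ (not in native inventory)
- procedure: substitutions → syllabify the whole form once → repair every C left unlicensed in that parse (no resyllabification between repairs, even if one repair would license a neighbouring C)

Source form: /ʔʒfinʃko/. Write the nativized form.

Substitution: /ʔ/ → /g/, giving /gʒfinʃko/.
The consonants /g/, /ʒ/, /ʃ/ cannot be parsed into a legal (C)V(N) syllable (only a nasal (/m/, /n/, or /ŋ/) is licensed in coda position; onsets are limited to one consonant).
Each unlicensed consonant becomes the onset of a new syllable: /g/ → /gu/, /ʒ/ → /ʒu/, /ʃ/ → /ʃu/.

guʒufinʃuko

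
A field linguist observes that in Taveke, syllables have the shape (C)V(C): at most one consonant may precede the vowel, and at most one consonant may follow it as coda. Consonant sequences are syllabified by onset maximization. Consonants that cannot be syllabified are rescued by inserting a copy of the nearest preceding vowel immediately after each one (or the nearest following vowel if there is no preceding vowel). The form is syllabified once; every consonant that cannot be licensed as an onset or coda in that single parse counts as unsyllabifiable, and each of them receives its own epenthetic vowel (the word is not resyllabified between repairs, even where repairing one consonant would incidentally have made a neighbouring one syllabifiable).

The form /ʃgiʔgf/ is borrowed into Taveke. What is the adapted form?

The consonants /ʃ/, /g/, /f/ cannot be parsed into a legal (C)V(C) syllable (at most one coda consonant is licensed; onsets are limited to one consonant).
Inserting the epenthetic vowel yields /ʃ/ → /ʃi/, /g/ → /gi/, /f/ → /fi/.

ʃigiʔgifi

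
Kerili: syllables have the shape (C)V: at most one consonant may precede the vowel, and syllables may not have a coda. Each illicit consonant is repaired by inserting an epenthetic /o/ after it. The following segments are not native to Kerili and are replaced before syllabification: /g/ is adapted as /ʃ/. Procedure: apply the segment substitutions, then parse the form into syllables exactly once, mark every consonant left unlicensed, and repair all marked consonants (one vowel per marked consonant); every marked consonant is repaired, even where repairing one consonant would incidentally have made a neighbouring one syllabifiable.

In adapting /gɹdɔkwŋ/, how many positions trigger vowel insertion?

After substitution the input is /ʃɹdɔkwŋ/.
The unsyllabifiable consonants are /ʃ/, /ɹ/, /k/, /w/, /ŋ/; each receives one epenthetic vowel.

5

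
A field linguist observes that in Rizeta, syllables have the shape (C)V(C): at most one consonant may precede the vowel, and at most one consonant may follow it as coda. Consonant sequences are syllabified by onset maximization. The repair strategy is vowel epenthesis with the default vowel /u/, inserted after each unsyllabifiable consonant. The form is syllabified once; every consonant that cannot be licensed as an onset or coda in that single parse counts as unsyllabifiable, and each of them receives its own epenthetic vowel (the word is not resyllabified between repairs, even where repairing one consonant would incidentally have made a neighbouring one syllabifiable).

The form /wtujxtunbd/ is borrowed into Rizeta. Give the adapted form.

wutujxutunbudu

The consonants /w/, /x/, /b/, /d/ cannot be parsed into a legal (C)V(C) syllable (at most one coda consonant is licensed; onsets are limited to one consonant).
Inserting the epenthetic vowel yields /w/ → /wu/, /x/ → /xu/, /b/ → /bu/, /d/ → /du/.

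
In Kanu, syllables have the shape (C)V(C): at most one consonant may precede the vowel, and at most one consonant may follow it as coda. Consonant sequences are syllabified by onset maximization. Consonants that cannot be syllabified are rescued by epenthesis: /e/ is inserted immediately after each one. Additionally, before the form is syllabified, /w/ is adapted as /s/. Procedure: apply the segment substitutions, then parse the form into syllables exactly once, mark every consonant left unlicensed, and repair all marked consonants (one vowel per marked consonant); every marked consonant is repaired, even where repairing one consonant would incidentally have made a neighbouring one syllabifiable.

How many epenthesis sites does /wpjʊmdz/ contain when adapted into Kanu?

After substitution the input is /spjʊmdz/.
The unsyllabifiable consonants are /s/, /p/, /d/, /z/; each receives one epenthetic vowel.

4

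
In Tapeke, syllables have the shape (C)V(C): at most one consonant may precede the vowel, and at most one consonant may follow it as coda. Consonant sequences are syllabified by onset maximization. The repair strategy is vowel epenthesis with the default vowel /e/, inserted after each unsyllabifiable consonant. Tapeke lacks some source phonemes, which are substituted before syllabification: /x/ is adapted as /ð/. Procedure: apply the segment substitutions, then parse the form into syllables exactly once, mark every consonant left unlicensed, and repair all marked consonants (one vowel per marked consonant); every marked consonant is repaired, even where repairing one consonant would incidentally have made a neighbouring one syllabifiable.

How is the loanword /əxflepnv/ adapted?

Substitution: /x/ → /ð/, giving /əðflepnv/.
The consonants /f/, /n/, /v/ cannot be parsed into a legal (C)V(C) syllable (at most one coda consonant is licensed; onsets are limited to one consonant).
Epenthesis after each stranded consonant: /f/ → /fe/, /n/ → /ne/, /v/ → /ve/.

əðfelepneve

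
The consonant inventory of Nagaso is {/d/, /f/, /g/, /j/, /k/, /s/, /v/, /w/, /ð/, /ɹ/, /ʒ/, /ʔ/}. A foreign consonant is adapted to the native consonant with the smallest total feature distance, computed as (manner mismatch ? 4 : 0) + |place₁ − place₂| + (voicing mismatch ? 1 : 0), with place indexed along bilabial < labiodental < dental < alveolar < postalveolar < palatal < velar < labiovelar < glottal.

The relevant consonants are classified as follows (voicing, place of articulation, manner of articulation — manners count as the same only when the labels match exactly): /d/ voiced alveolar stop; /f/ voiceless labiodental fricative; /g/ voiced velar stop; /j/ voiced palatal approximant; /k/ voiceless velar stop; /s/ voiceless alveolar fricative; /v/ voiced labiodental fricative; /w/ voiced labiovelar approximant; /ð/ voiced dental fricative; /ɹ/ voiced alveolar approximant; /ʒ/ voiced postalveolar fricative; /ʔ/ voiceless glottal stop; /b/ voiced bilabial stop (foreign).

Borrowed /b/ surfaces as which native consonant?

/d/ is closest: same manner (stop), place distance 3 (bilabial→alveolar), same voicing; total 3. Next closest is /v/ at distance 5.

d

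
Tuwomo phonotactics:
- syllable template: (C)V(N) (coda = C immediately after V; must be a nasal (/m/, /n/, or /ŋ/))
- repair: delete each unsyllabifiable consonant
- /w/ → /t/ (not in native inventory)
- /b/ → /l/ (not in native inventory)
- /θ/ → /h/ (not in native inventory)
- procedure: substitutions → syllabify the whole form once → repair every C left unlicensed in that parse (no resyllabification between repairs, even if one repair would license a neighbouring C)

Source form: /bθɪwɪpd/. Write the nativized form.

hɪtɪ

Substitution: /b/ → /l/, /θ/ → /h/, /w/ → /t/, giving /lhɪtɪpd/.
The consonants /l/, /p/, /d/ cannot be parsed into a legal (C)V(N) syllable (only a nasal (/m/, /n/, or /ŋ/) is licensed in coda position; onsets are limited to one consonant).
Deleting the stranded consonants removes /l/, /p/, /d/.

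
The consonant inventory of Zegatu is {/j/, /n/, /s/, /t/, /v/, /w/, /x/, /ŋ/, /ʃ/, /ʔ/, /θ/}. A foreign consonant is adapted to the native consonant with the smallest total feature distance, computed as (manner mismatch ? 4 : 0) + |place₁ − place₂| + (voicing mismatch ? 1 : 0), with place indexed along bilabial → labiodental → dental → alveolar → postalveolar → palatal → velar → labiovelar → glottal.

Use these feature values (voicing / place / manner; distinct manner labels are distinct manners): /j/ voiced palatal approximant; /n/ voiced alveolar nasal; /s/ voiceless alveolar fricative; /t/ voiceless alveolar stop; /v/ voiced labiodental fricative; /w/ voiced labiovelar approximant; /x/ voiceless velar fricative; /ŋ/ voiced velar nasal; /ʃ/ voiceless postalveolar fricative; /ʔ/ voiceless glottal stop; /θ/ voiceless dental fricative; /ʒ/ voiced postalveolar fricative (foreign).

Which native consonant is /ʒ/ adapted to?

/ʃ/ is closest: same manner (fricative), place distance 0 (postalveolar→postalveolar), voicing differs (+1); total 1. Next closest is /s/ at distance 2.

ʃ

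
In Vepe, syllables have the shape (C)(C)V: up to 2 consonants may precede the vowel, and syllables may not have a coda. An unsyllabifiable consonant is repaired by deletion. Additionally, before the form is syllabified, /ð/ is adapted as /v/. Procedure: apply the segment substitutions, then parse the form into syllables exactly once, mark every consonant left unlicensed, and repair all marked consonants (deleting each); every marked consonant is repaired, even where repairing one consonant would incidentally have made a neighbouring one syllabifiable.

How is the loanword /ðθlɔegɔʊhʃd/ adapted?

Substitution: /ð/ → /v/, giving /vθlɔegɔʊhʃd/.
Syllabifying with onset maximization leaves /v/, /h/, /ʃ/, /d/ stranded (no codas are permitted; onsets may contain at most 2 consonants).
Deleting the stranded consonants removes /v/, /h/, /ʃ/, /d/.

θlɔegɔʊ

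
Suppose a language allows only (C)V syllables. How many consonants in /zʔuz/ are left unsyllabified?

2

Syllabifying with onset maximization leaves /z/, /z/ stranded (no codas are permitted; onsets are limited to one consonant).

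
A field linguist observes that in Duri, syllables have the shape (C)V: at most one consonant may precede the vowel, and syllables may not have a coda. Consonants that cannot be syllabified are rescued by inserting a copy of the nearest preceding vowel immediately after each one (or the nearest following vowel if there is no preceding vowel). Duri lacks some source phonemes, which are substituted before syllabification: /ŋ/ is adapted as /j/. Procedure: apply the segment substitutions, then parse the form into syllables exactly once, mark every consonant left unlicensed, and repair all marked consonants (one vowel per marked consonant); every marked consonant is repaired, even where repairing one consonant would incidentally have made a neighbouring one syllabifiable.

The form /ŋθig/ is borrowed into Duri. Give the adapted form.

Substitution: /ŋ/ → /j/, giving /jθig/.
Under (C)V, the unsyllabifiable consonants are /j/, /g/ (no codas are permitted; onsets are limited to one consonant).
Epenthesis after each stranded consonant: /j/ → /ji/, /g/ → /gi/.

jiθigi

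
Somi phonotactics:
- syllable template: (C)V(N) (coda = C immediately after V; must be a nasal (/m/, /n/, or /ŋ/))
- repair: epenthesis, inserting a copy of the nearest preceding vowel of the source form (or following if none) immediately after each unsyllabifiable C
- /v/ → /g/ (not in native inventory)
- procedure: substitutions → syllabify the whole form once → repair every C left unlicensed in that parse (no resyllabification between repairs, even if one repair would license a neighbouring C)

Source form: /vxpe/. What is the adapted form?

gexepe

Substitution: /v/ → /g/, giving /gxpe/.
Under (C)V(N), the unsyllabifiable consonants are /g/, /x/ (only a nasal (/m/, /n/, or /ŋ/) is licensed in coda position; onsets are limited to one consonant).
Inserting the epenthetic vowel yields /g/ → /ge/, /x/ → /xe/.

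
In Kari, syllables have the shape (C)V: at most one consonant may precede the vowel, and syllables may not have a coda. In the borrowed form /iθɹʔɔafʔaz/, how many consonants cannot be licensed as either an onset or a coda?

4

Syllabifying with onset maximization leaves /θ/, /ɹ/, /f/, /z/ stranded (no codas are permitted; onsets are limited to one consonant).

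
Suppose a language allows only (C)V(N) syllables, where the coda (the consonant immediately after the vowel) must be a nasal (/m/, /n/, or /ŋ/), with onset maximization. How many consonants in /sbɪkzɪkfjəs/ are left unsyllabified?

Under (C)V(N), the unsyllabifiable consonants are /s/, /k/, /k/, /f/, /s/ (only a nasal (/m/, /n/, or /ŋ/) is licensed in coda position; onsets are limited to one consonant).

5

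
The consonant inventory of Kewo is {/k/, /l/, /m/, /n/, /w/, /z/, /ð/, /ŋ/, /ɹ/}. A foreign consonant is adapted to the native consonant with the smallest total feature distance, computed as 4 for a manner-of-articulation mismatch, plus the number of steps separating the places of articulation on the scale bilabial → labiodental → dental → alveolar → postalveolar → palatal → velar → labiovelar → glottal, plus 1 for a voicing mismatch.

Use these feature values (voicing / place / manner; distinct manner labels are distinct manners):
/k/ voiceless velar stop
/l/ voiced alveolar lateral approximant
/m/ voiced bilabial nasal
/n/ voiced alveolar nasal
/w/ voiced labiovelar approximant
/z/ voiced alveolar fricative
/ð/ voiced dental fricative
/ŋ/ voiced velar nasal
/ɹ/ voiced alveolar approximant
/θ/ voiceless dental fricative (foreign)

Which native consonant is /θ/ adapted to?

ð

/ð/ is closest: same manner (fricative), place distance 0 (dental→dental), voicing differs (+1); total 1. Next closest is /z/ at distance 2.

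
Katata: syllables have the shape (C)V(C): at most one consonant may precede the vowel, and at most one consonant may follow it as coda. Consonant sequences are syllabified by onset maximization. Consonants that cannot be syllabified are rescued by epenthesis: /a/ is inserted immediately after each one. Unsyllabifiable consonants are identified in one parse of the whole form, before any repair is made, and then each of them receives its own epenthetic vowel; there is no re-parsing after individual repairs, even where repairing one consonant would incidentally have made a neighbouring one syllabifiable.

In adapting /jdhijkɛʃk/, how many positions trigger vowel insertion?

3

The unsyllabifiable consonants are /j/, /d/, /k/; each receives one epenthetic vowel.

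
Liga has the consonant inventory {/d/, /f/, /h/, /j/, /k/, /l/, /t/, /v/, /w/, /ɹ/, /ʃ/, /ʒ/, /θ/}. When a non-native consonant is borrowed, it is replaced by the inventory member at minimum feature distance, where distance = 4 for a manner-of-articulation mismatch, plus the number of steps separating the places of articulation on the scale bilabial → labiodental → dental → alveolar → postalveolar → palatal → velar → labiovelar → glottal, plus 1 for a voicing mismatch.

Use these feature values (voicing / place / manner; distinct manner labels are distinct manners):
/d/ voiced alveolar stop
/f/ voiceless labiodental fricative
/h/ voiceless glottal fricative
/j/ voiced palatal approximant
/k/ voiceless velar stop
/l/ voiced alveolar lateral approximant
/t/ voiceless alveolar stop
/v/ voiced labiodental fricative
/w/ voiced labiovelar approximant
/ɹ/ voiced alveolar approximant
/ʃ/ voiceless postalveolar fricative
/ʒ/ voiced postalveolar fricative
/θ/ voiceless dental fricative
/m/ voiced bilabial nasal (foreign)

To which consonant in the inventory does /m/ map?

v

/v/ is closest: manner differs (nasal→fricative, +4), place distance 1 (bilabial→labiodental), same voicing; total 5. Next closest is /f/ at distance 6.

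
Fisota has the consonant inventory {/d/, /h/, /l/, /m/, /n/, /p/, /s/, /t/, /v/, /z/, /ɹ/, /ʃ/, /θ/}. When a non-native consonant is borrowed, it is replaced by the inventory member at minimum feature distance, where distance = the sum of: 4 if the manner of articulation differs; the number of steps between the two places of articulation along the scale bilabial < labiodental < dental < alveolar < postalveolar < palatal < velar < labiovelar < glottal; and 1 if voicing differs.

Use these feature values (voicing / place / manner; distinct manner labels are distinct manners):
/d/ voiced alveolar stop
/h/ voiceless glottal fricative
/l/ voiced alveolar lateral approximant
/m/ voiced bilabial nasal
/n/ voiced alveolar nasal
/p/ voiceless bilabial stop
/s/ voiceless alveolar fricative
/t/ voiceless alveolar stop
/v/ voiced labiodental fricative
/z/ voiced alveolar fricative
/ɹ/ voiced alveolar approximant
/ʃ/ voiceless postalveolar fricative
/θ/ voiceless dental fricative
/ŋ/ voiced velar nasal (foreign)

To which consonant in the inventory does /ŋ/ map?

/n/ is closest: same manner (nasal), place distance 3 (velar→alveolar), same voicing; total 3. Next closest is /m/ at distance 6.

n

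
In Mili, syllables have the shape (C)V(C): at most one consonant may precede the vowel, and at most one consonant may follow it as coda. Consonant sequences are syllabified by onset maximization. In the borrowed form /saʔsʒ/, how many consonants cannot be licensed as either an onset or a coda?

2

The consonants /s/, /ʒ/ cannot be parsed into a legal (C)V(C) syllable (at most one coda consonant is licensed; onsets are limited to one consonant).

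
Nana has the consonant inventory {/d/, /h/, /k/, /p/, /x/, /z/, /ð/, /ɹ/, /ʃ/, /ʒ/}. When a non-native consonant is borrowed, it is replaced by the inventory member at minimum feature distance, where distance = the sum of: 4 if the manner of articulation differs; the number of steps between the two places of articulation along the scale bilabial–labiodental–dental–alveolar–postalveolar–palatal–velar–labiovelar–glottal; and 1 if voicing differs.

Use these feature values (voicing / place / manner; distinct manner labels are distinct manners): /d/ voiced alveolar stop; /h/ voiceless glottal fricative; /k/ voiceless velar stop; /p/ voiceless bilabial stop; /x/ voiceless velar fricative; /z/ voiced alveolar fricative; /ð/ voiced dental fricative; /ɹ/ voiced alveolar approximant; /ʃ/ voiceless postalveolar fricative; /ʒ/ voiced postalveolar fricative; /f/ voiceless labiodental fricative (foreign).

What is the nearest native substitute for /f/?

ð

/ð/ is closest: same manner (fricative), place distance 1 (labiodental→dental), voicing differs (+1); total 2. Next closest is /z/ at distance 3.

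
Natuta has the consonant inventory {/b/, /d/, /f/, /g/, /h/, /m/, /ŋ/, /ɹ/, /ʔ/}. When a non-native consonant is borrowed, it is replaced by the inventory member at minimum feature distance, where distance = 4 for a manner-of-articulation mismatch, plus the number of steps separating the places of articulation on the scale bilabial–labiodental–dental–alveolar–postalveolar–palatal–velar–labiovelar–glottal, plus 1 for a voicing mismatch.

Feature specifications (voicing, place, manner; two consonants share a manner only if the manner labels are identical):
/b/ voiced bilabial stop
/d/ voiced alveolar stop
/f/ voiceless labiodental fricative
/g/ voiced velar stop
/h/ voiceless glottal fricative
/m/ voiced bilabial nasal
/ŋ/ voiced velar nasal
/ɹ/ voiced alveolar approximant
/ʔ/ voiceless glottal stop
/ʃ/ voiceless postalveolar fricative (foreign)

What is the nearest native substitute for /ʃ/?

/f/ is closest: same manner (fricative), place distance 3 (postalveolar→labiodental), same voicing; total 3. Next closest is /h/ at distance 4.

f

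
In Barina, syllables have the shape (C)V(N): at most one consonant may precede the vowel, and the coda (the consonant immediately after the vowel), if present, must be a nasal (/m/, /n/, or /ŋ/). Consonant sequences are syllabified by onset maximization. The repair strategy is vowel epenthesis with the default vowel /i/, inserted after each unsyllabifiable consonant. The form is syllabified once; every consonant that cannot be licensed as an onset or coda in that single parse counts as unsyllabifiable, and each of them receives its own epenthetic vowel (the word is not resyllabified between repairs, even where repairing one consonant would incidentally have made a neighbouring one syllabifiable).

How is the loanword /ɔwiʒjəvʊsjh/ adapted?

ɔwiʒijəvʊsijihi

Syllabifying with onset maximization leaves /ʒ/, /s/, /j/, /h/ stranded (only a nasal (/m/, /n/, or /ŋ/) is licensed in coda position; onsets are limited to one consonant).
Each unlicensed consonant becomes the onset of a new syllable: /ʒ/ → /ʒi/, /s/ → /si/, /j/ → /ji/, /h/ → /hi/.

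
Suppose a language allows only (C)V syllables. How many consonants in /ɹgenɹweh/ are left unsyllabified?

4

Under (C)V, the unsyllabifiable consonants are /ɹ/, /n/, /ɹ/, /h/ (no codas are permitted; onsets are limited to one consonant).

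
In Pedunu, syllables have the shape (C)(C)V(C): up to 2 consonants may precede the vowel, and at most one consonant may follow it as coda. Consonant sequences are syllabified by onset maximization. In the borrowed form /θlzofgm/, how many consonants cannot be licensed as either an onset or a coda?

3

The consonants /θ/, /g/, /m/ cannot be parsed into a legal (C)(C)V(C) syllable (at most one coda consonant is licensed; onsets may contain at most 2 consonants).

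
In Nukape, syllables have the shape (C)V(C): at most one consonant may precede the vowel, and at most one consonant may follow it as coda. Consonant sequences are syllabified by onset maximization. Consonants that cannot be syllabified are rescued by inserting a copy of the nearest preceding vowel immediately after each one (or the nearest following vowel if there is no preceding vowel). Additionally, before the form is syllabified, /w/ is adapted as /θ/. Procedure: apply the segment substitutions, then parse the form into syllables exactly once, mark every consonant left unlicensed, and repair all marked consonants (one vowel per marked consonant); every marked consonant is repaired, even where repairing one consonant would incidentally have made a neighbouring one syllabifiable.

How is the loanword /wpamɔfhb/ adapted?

Substitution: /w/ → /θ/, giving /θpamɔfhb/.
Syllabifying with onset maximization leaves /θ/, /h/, /b/ stranded (at most one coda consonant is licensed; onsets are limited to one consonant).
Each unlicensed consonant becomes the onset of a new syllable: /θ/ → /θa/, /h/ → /hɔ/, /b/ → /bɔ/.

θapamɔfhɔbɔ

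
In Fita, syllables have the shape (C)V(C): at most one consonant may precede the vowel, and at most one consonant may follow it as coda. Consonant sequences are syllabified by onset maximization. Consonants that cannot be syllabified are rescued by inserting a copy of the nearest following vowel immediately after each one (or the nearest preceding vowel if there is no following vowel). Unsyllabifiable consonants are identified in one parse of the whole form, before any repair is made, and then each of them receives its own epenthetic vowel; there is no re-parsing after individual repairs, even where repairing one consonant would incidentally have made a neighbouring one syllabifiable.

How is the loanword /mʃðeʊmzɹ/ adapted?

Under (C)V(C), the unsyllabifiable consonants are /m/, /ʃ/, /z/, /ɹ/ (at most one coda consonant is licensed; onsets are limited to one consonant).
Epenthesis after each stranded consonant: /m/ → /me/, /ʃ/ → /ʃe/, /z/ → /zʊ/, /ɹ/ → /ɹʊ/.

meʃeðeʊmzʊɹʊ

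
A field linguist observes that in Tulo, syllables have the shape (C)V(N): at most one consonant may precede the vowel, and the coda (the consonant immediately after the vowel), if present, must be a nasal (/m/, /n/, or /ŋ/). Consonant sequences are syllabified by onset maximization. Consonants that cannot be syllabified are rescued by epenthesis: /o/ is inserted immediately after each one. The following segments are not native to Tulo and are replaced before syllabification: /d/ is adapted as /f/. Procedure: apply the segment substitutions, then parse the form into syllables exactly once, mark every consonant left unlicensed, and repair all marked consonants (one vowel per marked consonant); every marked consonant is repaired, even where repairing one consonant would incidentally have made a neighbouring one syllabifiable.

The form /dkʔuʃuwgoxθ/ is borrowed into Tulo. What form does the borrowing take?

Substitution: /d/ → /f/, giving /fkʔuʃuwgoxθ/.
The consonants /f/, /k/, /w/, /x/, /θ/ cannot be parsed into a legal (C)V(N) syllable (only a nasal (/m/, /n/, or /ŋ/) is licensed in coda position; onsets are limited to one consonant).
Epenthesis after each stranded consonant: /f/ → /fo/, /k/ → /ko/, /w/ → /wo/, /x/ → /xo/, /θ/ → /θo/.

fokoʔuʃuwogoxoθo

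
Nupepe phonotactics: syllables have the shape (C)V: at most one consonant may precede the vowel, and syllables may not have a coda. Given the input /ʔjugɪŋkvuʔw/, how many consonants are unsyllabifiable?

5

Under (C)V, the unsyllabifiable consonants are /ʔ/, /ŋ/, /k/, /ʔ/, /w/ (no codas are permitted; onsets are limited to one consonant).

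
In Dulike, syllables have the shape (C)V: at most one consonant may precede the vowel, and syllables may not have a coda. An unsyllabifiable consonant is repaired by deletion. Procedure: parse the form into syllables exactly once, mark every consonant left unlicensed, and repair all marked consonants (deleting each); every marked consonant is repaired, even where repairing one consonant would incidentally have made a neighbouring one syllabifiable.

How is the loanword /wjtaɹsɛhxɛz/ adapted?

The consonants /w/, /j/, /ɹ/, /h/, /z/ cannot be parsed into a legal (C)V syllable (no codas are permitted; onsets are limited to one consonant).
Each unlicensed consonant is deleted: /w/, /j/, /ɹ/, /h/, /z/.

tasɛxɛ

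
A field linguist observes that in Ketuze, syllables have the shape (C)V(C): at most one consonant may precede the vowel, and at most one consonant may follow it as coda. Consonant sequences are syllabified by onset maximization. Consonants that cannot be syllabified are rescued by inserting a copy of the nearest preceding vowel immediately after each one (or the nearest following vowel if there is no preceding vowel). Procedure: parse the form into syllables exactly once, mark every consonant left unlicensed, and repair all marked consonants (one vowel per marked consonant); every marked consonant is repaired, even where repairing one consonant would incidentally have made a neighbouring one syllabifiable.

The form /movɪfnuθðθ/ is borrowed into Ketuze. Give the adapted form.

movɪfnuθðuθu

Syllabifying with onset maximization leaves /ð/, /θ/ stranded (at most one coda consonant is licensed; onsets are limited to one consonant).
Epenthesis after each stranded consonant: /ð/ → /ðu/, /θ/ → /θu/.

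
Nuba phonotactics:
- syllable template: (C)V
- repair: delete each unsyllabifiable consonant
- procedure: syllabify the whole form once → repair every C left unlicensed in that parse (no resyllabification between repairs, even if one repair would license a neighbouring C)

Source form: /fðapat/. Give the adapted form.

The consonants /f/, /t/ cannot be parsed into a legal (C)V syllable (no codas are permitted; onsets are limited to one consonant).
Deleting the stranded consonants removes /f/, /t/.

ðapa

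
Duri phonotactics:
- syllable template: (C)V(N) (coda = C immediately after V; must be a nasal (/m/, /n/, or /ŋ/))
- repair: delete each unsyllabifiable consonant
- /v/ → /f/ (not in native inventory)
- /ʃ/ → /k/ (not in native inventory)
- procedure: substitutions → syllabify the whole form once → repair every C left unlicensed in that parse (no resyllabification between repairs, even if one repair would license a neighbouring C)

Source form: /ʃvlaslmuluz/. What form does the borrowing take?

lamulu

Substitution: /ʃ/ → /k/, /v/ → /f/, giving /kflaslmuluz/.
Under (C)V(N), the unsyllabifiable consonants are /k/, /f/, /s/, /l/, /z/ (only a nasal (/m/, /n/, or /ŋ/) is licensed in coda position; onsets are limited to one consonant).
Deleting the stranded consonants removes /k/, /f/, /s/, /l/, /z/.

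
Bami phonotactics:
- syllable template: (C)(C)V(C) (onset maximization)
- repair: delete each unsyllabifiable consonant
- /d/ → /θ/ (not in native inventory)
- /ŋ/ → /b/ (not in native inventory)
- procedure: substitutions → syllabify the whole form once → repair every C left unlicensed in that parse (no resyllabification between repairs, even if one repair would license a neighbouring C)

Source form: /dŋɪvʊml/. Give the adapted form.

Substitution: /d/ → /θ/, /ŋ/ → /b/, giving /θbɪvʊml/.
The consonants /l/ cannot be parsed into a legal (C)(C)V(C) syllable (at most one coda consonant is licensed; onsets may contain at most 2 consonants).
Deletion applies to /l/.

θbɪvʊm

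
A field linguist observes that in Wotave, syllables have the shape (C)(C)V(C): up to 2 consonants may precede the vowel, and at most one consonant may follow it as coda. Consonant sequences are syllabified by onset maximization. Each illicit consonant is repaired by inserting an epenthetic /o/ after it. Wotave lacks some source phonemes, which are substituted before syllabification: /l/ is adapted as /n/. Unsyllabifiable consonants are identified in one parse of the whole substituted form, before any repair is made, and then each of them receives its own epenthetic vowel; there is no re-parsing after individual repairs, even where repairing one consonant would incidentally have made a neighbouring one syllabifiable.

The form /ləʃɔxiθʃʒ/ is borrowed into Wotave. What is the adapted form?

Substitution: /l/ → /n/, giving /nəʃɔxiθʃʒ/.
The consonants /ʃ/, /ʒ/ cannot be parsed into a legal (C)(C)V(C) syllable (at most one coda consonant is licensed; onsets may contain at most 2 consonants).
Each unlicensed consonant becomes the onset of a new syllable: /ʃ/ → /ʃo/, /ʒ/ → /ʒo/.

nəʃɔxiθʃoʒo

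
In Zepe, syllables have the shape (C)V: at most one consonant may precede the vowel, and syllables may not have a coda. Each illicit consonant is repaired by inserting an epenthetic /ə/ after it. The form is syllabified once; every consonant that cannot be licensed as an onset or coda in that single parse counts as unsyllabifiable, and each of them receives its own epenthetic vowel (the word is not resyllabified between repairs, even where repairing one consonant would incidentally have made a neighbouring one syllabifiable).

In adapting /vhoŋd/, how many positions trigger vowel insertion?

The unsyllabifiable consonants are /v/, /ŋ/, /d/; each receives one epenthetic vowel.

3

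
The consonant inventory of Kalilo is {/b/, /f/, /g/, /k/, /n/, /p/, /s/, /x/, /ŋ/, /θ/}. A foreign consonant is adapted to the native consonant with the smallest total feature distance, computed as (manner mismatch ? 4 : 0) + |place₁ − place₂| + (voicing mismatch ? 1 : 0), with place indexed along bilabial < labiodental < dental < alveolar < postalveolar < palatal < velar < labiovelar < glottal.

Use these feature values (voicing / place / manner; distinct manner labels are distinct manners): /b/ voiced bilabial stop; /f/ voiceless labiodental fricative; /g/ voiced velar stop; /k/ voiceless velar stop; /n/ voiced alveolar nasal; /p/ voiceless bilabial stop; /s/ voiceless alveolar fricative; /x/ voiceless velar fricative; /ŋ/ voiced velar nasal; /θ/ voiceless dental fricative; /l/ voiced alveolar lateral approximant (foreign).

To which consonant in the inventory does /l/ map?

n

/n/ is closest: manner differs (lateral approximant→nasal, +4), place distance 0 (alveolar→alveolar), same voicing; total 4. Next closest is /s/ at distance 5.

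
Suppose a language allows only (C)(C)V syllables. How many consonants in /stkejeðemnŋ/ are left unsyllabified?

4

Under (C)(C)V, the unsyllabifiable consonants are /s/, /m/, /n/, /ŋ/ (no codas are permitted; onsets may contain at most 2 consonants).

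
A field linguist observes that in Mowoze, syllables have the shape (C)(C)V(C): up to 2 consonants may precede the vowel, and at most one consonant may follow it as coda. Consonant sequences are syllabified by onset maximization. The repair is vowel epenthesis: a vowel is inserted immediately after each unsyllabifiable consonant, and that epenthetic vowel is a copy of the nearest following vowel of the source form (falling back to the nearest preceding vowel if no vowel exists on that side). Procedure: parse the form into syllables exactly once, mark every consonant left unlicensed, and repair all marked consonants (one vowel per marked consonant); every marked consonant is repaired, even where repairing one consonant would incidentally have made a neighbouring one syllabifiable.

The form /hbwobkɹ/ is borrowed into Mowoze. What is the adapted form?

hobwobkoɹo

The consonants /h/, /k/, /ɹ/ cannot be parsed into a legal (C)(C)V(C) syllable (at most one coda consonant is licensed; onsets may contain at most 2 consonants).
Inserting the epenthetic vowel yields /h/ → /ho/, /k/ → /ko/, /ɹ/ → /ɹo/.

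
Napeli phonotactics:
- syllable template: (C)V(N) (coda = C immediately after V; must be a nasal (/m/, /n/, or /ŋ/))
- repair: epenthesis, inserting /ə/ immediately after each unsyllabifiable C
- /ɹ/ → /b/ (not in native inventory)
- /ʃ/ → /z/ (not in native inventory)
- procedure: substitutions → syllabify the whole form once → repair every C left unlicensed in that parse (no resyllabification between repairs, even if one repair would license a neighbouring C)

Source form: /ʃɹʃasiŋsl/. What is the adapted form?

zəbəzasiŋsələ

Substitution: /ʃ/ → /z/, /ɹ/ → /b/, giving /zbzasiŋsl/.
Syllabifying with onset maximization leaves /z/, /b/, /s/, /l/ stranded (only a nasal (/m/, /n/, or /ŋ/) is licensed in coda position; onsets are limited to one consonant).
Epenthesis after each stranded consonant: /z/ → /zə/, /b/ → /bə/, /s/ → /sə/, /l/ → /lə/.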